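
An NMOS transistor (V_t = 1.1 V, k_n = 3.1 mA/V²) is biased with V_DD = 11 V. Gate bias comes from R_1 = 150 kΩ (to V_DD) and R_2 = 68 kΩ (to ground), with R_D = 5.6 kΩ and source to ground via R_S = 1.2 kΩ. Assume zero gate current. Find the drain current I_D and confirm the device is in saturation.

I_D ≈ 1.2 mA

V_G = V_DD·R_2/(R_1+R_2) = 11×68/218 = 3.43 V.
Assume saturation: I_D = (k_n/2)(V_GS − V_t)² with V_GS = V_G − I_D·R_S = 3.43 − 1.2·I_D.
Substituting gives 2.23·I_D² − 9.67·I_D + 8.42 = 0, with roots I_D = 1.21 or 3.13 mA.
The root I_D = 3.13 mA gives V_GS = -0.32 V ≤ V_t, so take I_D = 1.21 mA.
Then V_GS = 1.98 V and V_DS = V_DD − I_D(R_D+R_S) = 11 − 1.21×6.8 = 2.79 V.
Saturation requires V_DS ≥ V_GS − V_t = 0.883 V; 2.79 ≥ 0.883 ✓.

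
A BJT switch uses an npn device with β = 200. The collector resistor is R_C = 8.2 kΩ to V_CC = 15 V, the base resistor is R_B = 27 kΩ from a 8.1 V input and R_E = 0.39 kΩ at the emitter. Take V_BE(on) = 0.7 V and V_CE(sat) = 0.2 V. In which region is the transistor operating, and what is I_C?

Assume active: I_B = (8.1 − 0.7)/(27 + 201×0.39) = 0.0702 mA, I_C = β·I_B = 14 mA.
Then V_CE = 15 − 14×8.2 − 14.1×0.39 = -106 V < 0.2 V — the active assumption fails.
Re-solve with V_CE = 0.2 V. KCL at the emitter: V_E/R_E = (V_BB−0.7−V_E)/R_B + (V_CC−0.2−V_E)/R_C, giving V_E = 0.763 V.
I_C = (V_CC − 0.2 − V_E)/R_C = (14.8 − 0.763)/8.2 = 1.71 mA.
Check: I_B = (7.4 − 0.763)/27 = 0.246 mA, and β·I_B = 49.2 mA > I_C, confirming saturation.

saturation; I_C ≈ 1.7 mA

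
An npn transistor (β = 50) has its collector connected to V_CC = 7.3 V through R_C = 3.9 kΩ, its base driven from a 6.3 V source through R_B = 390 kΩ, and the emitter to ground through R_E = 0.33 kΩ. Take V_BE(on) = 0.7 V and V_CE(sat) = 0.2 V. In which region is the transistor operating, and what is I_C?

Assume active. Base-emitter loop: I_B = (V_BB − V_BE)/(R_B + (β+1)R_E) = (6.3 − 0.7)/(390 + 51×0.33) = 0.0138 mA.
I_C = β·I_B = 50×0.0138 = 0.688 mA.
V_CE = V_CC − I_C·R_C − I_E·R_E = 7.3 − 0.688×3.9 − 0.702×0.33 = 4.38 V > V_CE(sat), so the active-region assumption holds.

active; I_C ≈ 0.69 mA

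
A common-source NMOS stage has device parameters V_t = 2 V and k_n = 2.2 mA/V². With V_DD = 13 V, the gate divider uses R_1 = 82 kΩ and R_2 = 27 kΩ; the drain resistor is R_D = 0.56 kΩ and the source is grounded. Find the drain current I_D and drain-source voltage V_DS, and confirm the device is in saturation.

V_G = V_DD·R_2/(R_1+R_2) = 13×27/109 = 3.22 V. With the source grounded, V_GS = V_G = 3.22 V.
Assume saturation: I_D = (k_n/2)(V_GS − V_t)² = (2.2/2)×(3.22 − 2)² = 1.1×1.22² = 1.64 mA.
V_DS = V_DD − I_D·R_D = 13 − 1.64×0.56 = 12.1 V.
Saturation requires V_DS ≥ V_GS − V_t = 1.22 V; 12.1 ≥ 1.22 ✓.

I_D ≈ 1.6 mA, V_DS ≈ 12 V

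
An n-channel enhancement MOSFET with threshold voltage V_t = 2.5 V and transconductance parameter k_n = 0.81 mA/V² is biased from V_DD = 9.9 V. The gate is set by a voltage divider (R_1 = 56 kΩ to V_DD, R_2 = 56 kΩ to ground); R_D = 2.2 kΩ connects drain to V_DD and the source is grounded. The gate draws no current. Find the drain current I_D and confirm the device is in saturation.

V_G = V_DD·R_2/(R_1+R_2) = 9.9×56/112 = 4.95 V. With the source grounded, V_GS = V_G = 4.95 V.
Assume saturation: I_D = (k_n/2)(V_GS − V_t)² = (0.81/2)×(4.95 − 2.5)² = 0.405×2.45² = 2.43 mA.
V_DS = V_DD − I_D·R_D = 9.9 − 2.43×2.2 = 4.55 V.
Saturation requires V_DS ≥ V_GS − V_t = 2.45 V; 4.55 ≥ 2.45 ✓.

I_D ≈ 2.4 mA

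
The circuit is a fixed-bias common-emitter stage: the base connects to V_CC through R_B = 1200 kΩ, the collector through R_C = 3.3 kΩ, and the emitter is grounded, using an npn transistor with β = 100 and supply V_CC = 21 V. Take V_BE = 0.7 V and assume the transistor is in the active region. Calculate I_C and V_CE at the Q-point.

Base loop: V_CC = I_B·R_B + V_BE, so I_B = (21 − 0.7)/1200 kΩ = 0.0169 mA.
In the active region I_C = β·I_B = 100 × 0.0169 = 1.69 mA.
Collector loop: V_CE = V_CC − I_C·R_C = 21 − 1.69×3.3 = 15.4 V.
Since V_CE = 15.4 V > V_CE(sat) ≈ 0.2 V, the transistor is in the active region as assumed.

I_C ≈ 1.7 mA, V_CE ≈ 15 V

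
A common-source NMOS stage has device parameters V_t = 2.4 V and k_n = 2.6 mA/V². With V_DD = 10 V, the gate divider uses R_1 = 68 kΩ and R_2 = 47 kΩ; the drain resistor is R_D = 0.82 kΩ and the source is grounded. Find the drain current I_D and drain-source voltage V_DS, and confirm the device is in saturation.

I_D ≈ 3.7 mA, V_DS ≈ 7 V

V_G = V_DD·R_2/(R_1+R_2) = 10×47/115 = 4.09 V. With the source grounded, V_GS = V_G = 4.09 V.
Assume saturation: I_D = (k_n/2)(V_GS − V_t)² = (2.6/2)×(4.09 − 2.4)² = 1.3×1.69² = 3.7 mA.
V_DS = V_DD − I_D·R_D = 10 − 3.7×0.82 = 6.97 V.
Saturation requires V_DS ≥ V_GS − V_t = 1.69 V; 6.97 ≥ 1.69 ✓.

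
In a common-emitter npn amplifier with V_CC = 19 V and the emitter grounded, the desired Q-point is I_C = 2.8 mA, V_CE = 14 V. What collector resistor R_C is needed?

R_C ≈ 1.8 kΩ

Collector loop: V_CC = I_C·R_C + V_CE.
R_C = (V_CC − V_CE)/I_C = (19 − 14)/2.8 = 1.79 kΩ.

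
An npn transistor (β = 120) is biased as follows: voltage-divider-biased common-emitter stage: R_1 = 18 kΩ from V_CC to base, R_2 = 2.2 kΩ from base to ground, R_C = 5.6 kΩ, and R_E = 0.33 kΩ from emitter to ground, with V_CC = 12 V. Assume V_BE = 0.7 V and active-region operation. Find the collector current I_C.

I_C ≈ 1.7 mA

Thevenize the base divider: V_Th = V_CC·R_2/(R_1+R_2) = 12×2.2/20.2 = 1.31 V, R_Th = R_1‖R_2 = 1.96 kΩ.
Base-emitter loop: V_Th = I_B·R_Th + V_BE + (β+1)I_B·R_E, so I_B = (1.31 − 0.7) / (1.96 + 121×0.33) = 0.0145 mA.
I_C = β·I_B = 120×0.0145 = 1.74 mA, and I_E = (β+1)I_B = 1.75 mA.
V_CE = V_CC − I_C·R_C − I_E·R_E = 12 − 1.74×5.6 − 1.75×0.33 = 1.69 V.
V_CE = 1.69 V > 0.2 V confirms active-region operation.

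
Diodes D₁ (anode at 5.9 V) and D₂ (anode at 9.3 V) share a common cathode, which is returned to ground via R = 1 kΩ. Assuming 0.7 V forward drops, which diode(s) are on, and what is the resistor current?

Only D₂ conducts; I_R ≈ 8.6 mA

Assume both conduct. Then node N would need to be at both 5.9−0.7 = 5.2 V and 9.3−0.7 = 8.6 V, which is impossible.
Assume only D₂ conducts: V_N = 9.3 − 0.7 = 8.6 V, so I_R = 8.6/1 = 8.6 mA.
Check D₁: its anode-to-cathode voltage is 5.9 − 8.6 = -2.7 V < 0.7 V, so it is off. The assumption is consistent.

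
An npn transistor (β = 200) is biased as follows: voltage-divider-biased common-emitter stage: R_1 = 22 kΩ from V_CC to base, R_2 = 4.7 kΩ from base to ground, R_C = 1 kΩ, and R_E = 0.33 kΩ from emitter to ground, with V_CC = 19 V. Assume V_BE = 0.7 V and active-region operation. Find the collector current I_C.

I_C ≈ 7.5 mA

Thevenize the base divider: V_Th = V_CC·R_2/(R_1+R_2) = 19×4.7/26.7 = 3.34 V, R_Th = R_1‖R_2 = 3.87 kΩ.
Base-emitter loop: V_Th = I_B·R_Th + V_BE + (β+1)I_B·R_E, so I_B = (3.34 − 0.7) / (3.87 + 201×0.33) = 0.0377 mA.
I_C = β·I_B = 200×0.0377 = 7.53 mA, and I_E = (β+1)I_B = 7.57 mA.
V_CE = V_CC − I_C·R_C − I_E·R_E = 19 − 7.53×1 − 7.57×0.33 = 8.97 V.
V_CE = 8.97 V > 0.2 V confirms active-region operation.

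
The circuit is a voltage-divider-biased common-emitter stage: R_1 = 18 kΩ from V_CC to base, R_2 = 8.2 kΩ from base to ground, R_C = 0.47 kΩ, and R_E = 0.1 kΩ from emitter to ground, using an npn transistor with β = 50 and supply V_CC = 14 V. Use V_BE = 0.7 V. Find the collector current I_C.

Thevenize the base divider: V_Th = V_CC·R_2/(R_1+R_2) = 14×8.2/26.2 = 4.38 V, R_Th = R_1‖R_2 = 5.63 kΩ.
Base-emitter loop: V_Th = I_B·R_Th + V_BE + (β+1)I_B·R_E, so I_B = (4.38 − 0.7) / (5.63 + 51×0.1) = 0.343 mA.
I_C = β·I_B = 50×0.343 = 17.2 mA, and I_E = (β+1)I_B = 17.5 mA.
V_CE = V_CC − I_C·R_C − I_E·R_E = 14 − 17.2×0.47 − 17.5×0.1 = 4.19 V.
V_CE = 4.19 V > 0.2 V confirms active-region operation.

I_C ≈ 17 mA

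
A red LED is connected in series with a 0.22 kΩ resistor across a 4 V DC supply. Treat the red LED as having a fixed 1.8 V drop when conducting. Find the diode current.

KVL around the loop: 4 = V_D + I·R = 1.8 + I × 0.22 kΩ.
So I = (4 − 1.8) / 0.22 kΩ = 2.2 / 0.22 = 10 mA.

I ≈ 10 mA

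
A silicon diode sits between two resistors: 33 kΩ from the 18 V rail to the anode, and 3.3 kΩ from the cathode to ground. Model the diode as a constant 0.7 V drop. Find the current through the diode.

I ≈ 0.48 mA

The two resistors are in series with the diode, so KVL gives 18 = I·33 + 0.7 + I·3.3.
I = (18 − 0.7) / (33 + 3.3) kΩ = 17.3 / 36.3 = 0.477 mA.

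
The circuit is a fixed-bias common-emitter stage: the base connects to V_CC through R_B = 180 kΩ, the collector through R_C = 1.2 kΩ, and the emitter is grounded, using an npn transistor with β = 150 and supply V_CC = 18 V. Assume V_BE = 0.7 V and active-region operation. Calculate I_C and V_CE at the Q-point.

Base loop: V_CC = I_B·R_B + V_BE, so I_B = (18 − 0.7)/180 kΩ = 0.0961 mA.
In the active region I_C = β·I_B = 150 × 0.0961 = 14.4 mA.
Collector loop: V_CE = V_CC − I_C·R_C = 18 − 14.4×1.2 = 0.7 V.
Since V_CE = 0.7 V > V_CE(sat) ≈ 0.2 V, the transistor is in the active region as assumed.

I_C ≈ 14 mA, V_CE ≈ 0.7 V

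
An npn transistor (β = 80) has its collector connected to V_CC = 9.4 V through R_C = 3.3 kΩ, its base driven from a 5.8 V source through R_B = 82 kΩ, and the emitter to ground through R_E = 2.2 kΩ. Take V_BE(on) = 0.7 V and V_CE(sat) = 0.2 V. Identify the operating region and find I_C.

Assume active. Base-emitter loop: I_B = (V_BB − V_BE)/(R_B + (β+1)R_E) = (5.8 − 0.7)/(82 + 81×2.2) = 0.0196 mA.
I_C = β·I_B = 80×0.0196 = 1.57 mA.
V_CE = V_CC − I_C·R_C − I_E·R_E = 9.4 − 1.57×3.3 − 1.59×2.2 = 0.733 V > V_CE(sat), so the active-region assumption holds.

active; I_C ≈ 1.6 mA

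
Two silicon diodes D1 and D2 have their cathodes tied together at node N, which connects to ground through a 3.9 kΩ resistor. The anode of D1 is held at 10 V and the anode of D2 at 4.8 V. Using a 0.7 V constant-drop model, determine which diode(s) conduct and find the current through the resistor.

Only D1 conducts; I_R ≈ 2.4 mA

Assume both conduct. Then node N would need to be at both 10−0.7 = 9.3 V and 4.8−0.7 = 4.1 V, which is impossible.
Assume only D1 conducts: V_N = 10 − 0.7 = 9.3 V, so I_R = 9.3/3.9 = 2.38 mA.
Check D2: its anode-to-cathode voltage is 4.8 − 9.3 = -4.5 V < 0.7 V, so it is off. The assumption is consistent.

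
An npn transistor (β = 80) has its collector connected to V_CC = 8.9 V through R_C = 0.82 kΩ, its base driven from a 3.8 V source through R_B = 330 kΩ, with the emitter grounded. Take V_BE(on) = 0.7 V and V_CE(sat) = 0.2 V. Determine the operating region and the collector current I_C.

active; I_C ≈ 0.75 mA

Assume active. Base-emitter loop: I_B = (V_BB − V_BE)/R_B = (3.8 − 0.7)/330 = 0.00939 mA.
I_C = β·I_B = 80×0.00939 = 0.752 mA.
V_CE = V_CC − I_C·R_C = 8.9 − 0.752×0.82 = 8.28 V > V_CE(sat), so the active-region assumption holds.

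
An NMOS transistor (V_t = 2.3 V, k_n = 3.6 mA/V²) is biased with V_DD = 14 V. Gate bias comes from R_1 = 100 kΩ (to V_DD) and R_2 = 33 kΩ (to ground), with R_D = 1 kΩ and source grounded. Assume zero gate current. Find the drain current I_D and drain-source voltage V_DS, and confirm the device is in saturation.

I_D ≈ 2.5 mA, V_DS ≈ 12 V

V_G = V_DD·R_2/(R_1+R_2) = 14×33/133 = 3.47 V. With the source grounded, V_GS = V_G = 3.47 V.
Assume saturation: I_D = (k_n/2)(V_GS − V_t)² = (3.6/2)×(3.47 − 2.3)² = 1.8×1.17² = 2.48 mA.
V_DS = V_DD − I_D·R_D = 14 − 2.48×1 = 11.5 V.
Saturation requires V_DS ≥ V_GS − V_t = 1.17 V; 11.5 ≥ 1.17 ✓.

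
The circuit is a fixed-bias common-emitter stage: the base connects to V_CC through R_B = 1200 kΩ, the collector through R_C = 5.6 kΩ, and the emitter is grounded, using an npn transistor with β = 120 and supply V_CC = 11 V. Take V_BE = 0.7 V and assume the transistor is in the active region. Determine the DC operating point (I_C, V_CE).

Base loop: V_CC = I_B·R_B + V_BE, so I_B = (11 − 0.7)/1200 kΩ = 0.00858 mA.
In the active region I_C = β·I_B = 120 × 0.00858 = 1.03 mA.
Collector loop: V_CE = V_CC − I_C·R_C = 11 − 1.03×5.6 = 5.23 V.
Since V_CE = 5.23 V > V_CE(sat) ≈ 0.2 V, the transistor is in the active region as assumed.

I_C ≈ 1 mA, V_CE ≈ 5.2 V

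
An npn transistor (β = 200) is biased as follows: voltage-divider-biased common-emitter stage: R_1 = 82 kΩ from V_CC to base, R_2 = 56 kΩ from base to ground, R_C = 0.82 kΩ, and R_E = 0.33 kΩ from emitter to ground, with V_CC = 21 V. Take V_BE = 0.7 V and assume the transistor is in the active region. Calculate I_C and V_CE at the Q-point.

I_C ≈ 16 mA, V_CE ≈ 2.9 V

Thevenize the base divider: V_Th = V_CC·R_2/(R_1+R_2) = 21×56/138 = 8.52 V, R_Th = R_1‖R_2 = 33.3 kΩ.
Base-emitter loop: V_Th = I_B·R_Th + V_BE + (β+1)I_B·R_E, so I_B = (8.52 − 0.7) / (33.3 + 201×0.33) = 0.0785 mA.
I_C = β·I_B = 200×0.0785 = 15.7 mA, and I_E = (β+1)I_B = 15.8 mA.
V_CE = V_CC − I_C·R_C − I_E·R_E = 21 − 15.7×0.82 − 15.8×0.33 = 2.91 V.
V_CE = 2.91 V > 0.2 V confirms active-region operation.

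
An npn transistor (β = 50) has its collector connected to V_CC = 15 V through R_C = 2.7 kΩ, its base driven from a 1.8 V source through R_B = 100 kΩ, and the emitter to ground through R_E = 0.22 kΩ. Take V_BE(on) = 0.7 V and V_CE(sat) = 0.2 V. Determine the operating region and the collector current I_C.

active; I_C ≈ 0.49 mA

Assume active. Base-emitter loop: I_B = (V_BB − V_BE)/(R_B + (β+1)R_E) = (1.8 − 0.7)/(100 + 51×0.22) = 0.00989 mA.
I_C = β·I_B = 50×0.00989 = 0.495 mA.
V_CE = V_CC − I_C·R_C − I_E·R_E = 15 − 0.495×2.7 − 0.504×0.22 = 13.6 V > V_CE(sat), so the active-region assumption holds.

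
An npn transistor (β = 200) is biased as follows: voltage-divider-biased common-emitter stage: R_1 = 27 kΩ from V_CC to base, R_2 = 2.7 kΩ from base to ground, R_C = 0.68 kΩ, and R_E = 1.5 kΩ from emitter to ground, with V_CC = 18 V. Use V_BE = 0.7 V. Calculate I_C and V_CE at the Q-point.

I_C ≈ 0.62 mA, V_CE ≈ 17 V

Thevenize the base divider: V_Th = V_CC·R_2/(R_1+R_2) = 18×2.7/29.7 = 1.64 V, R_Th = R_1‖R_2 = 2.45 kΩ.
Base-emitter loop: V_Th = I_B·R_Th + V_BE + (β+1)I_B·R_E, so I_B = (1.64 − 0.7) / (2.45 + 201×1.5) = 0.00308 mA.
I_C = β·I_B = 200×0.00308 = 0.616 mA, and I_E = (β+1)I_B = 0.619 mA.
V_CE = V_CC − I_C·R_C − I_E·R_E = 18 − 0.616×0.68 − 0.619×1.5 = 16.7 V.
V_CE = 16.7 V > 0.2 V confirms active-region operation.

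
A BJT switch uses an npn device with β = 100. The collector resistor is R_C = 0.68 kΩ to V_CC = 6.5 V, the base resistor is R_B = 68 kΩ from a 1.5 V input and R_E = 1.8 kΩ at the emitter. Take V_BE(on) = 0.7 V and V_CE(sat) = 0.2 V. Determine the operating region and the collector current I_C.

Assume active. Base-emitter loop: I_B = (V_BB − V_BE)/(R_B + (β+1)R_E) = (1.5 − 0.7)/(68 + 101×1.8) = 0.0032 mA.
I_C = β·I_B = 100×0.0032 = 0.32 mA.
V_CE = V_CC − I_C·R_C − I_E·R_E = 6.5 − 0.32×0.68 − 0.323×1.8 = 5.7 V > V_CE(sat), so the active-region assumption holds.

active; I_C ≈ 0.32 mA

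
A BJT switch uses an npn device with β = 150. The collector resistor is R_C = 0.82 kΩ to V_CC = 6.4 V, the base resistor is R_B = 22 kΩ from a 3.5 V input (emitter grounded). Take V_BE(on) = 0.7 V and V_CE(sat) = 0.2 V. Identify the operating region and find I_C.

Assume active: I_B = (3.5 − 0.7)/22 = 0.127 mA, giving I_C = β·I_B = 19.1 mA.
But then V_CE = 6.4 − 19.1×0.82 = -9.25 V < V_CE(sat) = 0.2 V — impossible in the active region.
So the transistor is saturated. With V_CE = 0.2 V, I_C = (V_CC − 0.2)/R_C = 6.2/0.82 = 7.56 mA.
Check: β·I_B = 19.1 mA > I_C = 7.56 mA, confirming saturation.

saturation; I_C ≈ 7.6 mA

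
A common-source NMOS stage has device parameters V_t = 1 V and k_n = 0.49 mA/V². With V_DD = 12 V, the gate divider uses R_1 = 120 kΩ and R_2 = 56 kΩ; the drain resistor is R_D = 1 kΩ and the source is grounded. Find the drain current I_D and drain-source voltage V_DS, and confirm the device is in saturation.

V_G = V_DD·R_2/(R_1+R_2) = 12×56/176 = 3.82 V. With the source grounded, V_GS = V_G = 3.82 V.
Assume saturation: I_D = (k_n/2)(V_GS − V_t)² = (0.49/2)×(3.82 − 1)² = 0.245×2.82² = 1.95 mA.
V_DS = V_DD − I_D·R_D = 12 − 1.95×1 = 10.1 V.
Saturation requires V_DS ≥ V_GS − V_t = 2.82 V; 10.1 ≥ 2.82 ✓.

I_D ≈ 1.9 mA, V_DS ≈ 10 V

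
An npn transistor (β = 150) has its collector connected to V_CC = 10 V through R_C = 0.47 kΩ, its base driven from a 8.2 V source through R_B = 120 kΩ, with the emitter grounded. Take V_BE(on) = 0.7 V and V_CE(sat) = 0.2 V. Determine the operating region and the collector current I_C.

Assume active. Base-emitter loop: I_B = (V_BB − V_BE)/R_B = (8.2 − 0.7)/120 = 0.0625 mA.
I_C = β·I_B = 150×0.0625 = 9.37 mA.
V_CE = V_CC − I_C·R_C = 10 − 9.37×0.47 = 5.59 V > V_CE(sat), so the active-region assumption holds.

active; I_C ≈ 9.4 mA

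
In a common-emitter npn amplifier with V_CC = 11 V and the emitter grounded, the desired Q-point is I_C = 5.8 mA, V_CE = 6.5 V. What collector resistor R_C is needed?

Collector loop: V_CC = I_C·R_C + V_CE.
R_C = (V_CC − V_CE)/I_C = (11 − 6.5)/5.8 = 0.776 kΩ.

R_C ≈ 0.78 kΩ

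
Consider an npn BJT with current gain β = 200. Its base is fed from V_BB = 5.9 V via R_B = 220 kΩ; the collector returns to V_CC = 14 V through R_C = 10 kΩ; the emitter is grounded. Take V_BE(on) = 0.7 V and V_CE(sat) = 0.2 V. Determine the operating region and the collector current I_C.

saturation; I_C ≈ 1.4 mA

Assume active: I_B = (5.9 − 0.7)/220 = 0.0236 mA, giving I_C = β·I_B = 4.73 mA.
But then V_CE = 14 − 4.73×10 = -33.3 V < V_CE(sat) = 0.2 V — impossible in the active region.
So the transistor is saturated. With V_CE = 0.2 V, I_C = (V_CC − 0.2)/R_C = 13.8/10 = 1.38 mA.
Check: β·I_B = 4.73 mA > I_C = 1.38 mA, confirming saturation.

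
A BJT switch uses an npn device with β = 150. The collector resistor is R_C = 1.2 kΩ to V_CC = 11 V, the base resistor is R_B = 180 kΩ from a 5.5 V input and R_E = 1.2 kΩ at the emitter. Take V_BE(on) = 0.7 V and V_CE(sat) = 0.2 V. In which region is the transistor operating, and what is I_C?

active; I_C ≈ 2 mA

Assume active. Base-emitter loop: I_B = (V_BB − V_BE)/(R_B + (β+1)R_E) = (5.5 − 0.7)/(180 + 151×1.2) = 0.0133 mA.
I_C = β·I_B = 150×0.0133 = 1.99 mA.
V_CE = V_CC − I_C·R_C − I_E·R_E = 11 − 1.99×1.2 − 2.01×1.2 = 6.2 V > V_CE(sat), so the active-region assumption holds.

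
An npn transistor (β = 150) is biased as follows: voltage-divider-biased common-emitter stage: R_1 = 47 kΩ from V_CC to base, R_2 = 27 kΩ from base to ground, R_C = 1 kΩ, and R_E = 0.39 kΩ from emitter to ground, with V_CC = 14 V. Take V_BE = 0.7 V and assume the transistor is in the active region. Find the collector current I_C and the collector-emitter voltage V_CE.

Thevenize the base divider: V_Th = V_CC·R_2/(R_1+R_2) = 14×27/74 = 5.11 V, R_Th = R_1‖R_2 = 17.1 kΩ.
Base-emitter loop: V_Th = I_B·R_Th + V_BE + (β+1)I_B·R_E, so I_B = (5.11 − 0.7) / (17.1 + 151×0.39) = 0.058 mA.
I_C = β·I_B = 150×0.058 = 8.7 mA, and I_E = (β+1)I_B = 8.75 mA.
V_CE = V_CC − I_C·R_C − I_E·R_E = 14 − 8.7×1 − 8.75×0.39 = 1.89 V.
V_CE = 1.89 V > 0.2 V confirms active-region operation.

I_C ≈ 8.7 mA, V_CE ≈ 1.9 V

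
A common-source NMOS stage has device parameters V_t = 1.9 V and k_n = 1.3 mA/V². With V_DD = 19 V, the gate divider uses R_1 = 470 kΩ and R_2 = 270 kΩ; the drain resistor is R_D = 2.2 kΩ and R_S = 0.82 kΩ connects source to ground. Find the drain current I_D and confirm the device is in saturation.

I_D ≈ 3.4 mA

V_G = V_DD·R_2/(R_1+R_2) = 19×270/740 = 6.93 V.
Assume saturation: I_D = (k_n/2)(V_GS − V_t)² with V_GS = V_G − I_D·R_S = 6.93 − 0.82·I_D.
Substituting gives 0.437·I_D² − 6.36·I_D + 16.5 = 0, with roots I_D = 3.36 or 11.2 mA.
The root I_D = 11.2 mA gives V_GS = -2.25 V ≤ V_t, so take I_D = 3.36 mA.
Then V_GS = 4.17 V and V_DS = V_DD − I_D(R_D+R_S) = 19 − 3.36×3.02 = 8.84 V.
Saturation requires V_DS ≥ V_GS − V_t = 2.27 V; 8.84 ≥ 2.27 ✓.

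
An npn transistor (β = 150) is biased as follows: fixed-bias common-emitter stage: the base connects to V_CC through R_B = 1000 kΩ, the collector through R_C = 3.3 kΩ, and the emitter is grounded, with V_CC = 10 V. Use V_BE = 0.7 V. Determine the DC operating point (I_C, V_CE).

I_C ≈ 1.4 mA, V_CE ≈ 5.4 V

Base loop: V_CC = I_B·R_B + V_BE, so I_B = (10 − 0.7)/1000 kΩ = 0.0093 mA.
In the active region I_C = β·I_B = 150 × 0.0093 = 1.4 mA.
Collector loop: V_CE = V_CC − I_C·R_C = 10 − 1.4×3.3 = 5.4 V.
Since V_CE = 5.4 V > V_CE(sat) ≈ 0.2 V, the transistor is in the active region as assumed.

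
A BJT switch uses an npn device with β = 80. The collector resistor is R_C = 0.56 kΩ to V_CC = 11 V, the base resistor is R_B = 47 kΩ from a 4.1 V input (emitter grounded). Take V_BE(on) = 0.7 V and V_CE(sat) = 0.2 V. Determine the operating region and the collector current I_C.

active; I_C ≈ 5.8 mA

Assume active. Base-emitter loop: I_B = (V_BB − V_BE)/R_B = (4.1 − 0.7)/47 = 0.0723 mA.
I_C = β·I_B = 80×0.0723 = 5.79 mA.
V_CE = V_CC − I_C·R_C = 11 − 5.79×0.56 = 7.76 V > V_CE(sat), so the active-region assumption holds.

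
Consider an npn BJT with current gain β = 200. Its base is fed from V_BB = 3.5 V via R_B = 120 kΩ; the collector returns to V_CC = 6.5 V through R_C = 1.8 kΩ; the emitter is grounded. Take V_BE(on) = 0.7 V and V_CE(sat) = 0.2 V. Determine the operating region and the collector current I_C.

Assume active: I_B = (3.5 − 0.7)/120 = 0.0233 mA, giving I_C = β·I_B = 4.67 mA.
But then V_CE = 6.5 − 4.67×1.8 = -1.9 V < V_CE(sat) = 0.2 V — impossible in the active region.
So the transistor is saturated. With V_CE = 0.2 V, I_C = (V_CC − 0.2)/R_C = 6.3/1.8 = 3.5 mA.
Check: β·I_B = 4.67 mA > I_C = 3.5 mA, confirming saturation.

saturation; I_C ≈ 3.5 mA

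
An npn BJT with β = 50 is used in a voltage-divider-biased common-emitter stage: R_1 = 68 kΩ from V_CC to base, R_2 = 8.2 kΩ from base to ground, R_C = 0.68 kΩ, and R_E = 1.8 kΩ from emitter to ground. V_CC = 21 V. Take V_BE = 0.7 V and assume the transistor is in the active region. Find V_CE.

Thevenize the base divider: V_Th = V_CC·R_2/(R_1+R_2) = 21×8.2/76.2 = 2.26 V, R_Th = R_1‖R_2 = 7.32 kΩ.
Base-emitter loop: V_Th = I_B·R_Th + V_BE + (β+1)I_B·R_E, so I_B = (2.26 − 0.7) / (7.32 + 51×1.8) = 0.0157 mA.
I_C = β·I_B = 50×0.0157 = 0.787 mA, and I_E = (β+1)I_B = 0.803 mA.
V_CE = V_CC − I_C·R_C − I_E·R_E = 21 − 0.787×0.68 − 0.803×1.8 = 19 V.
V_CE = 19 V > 0.2 V confirms active-region operation.

V_CE ≈ 19 V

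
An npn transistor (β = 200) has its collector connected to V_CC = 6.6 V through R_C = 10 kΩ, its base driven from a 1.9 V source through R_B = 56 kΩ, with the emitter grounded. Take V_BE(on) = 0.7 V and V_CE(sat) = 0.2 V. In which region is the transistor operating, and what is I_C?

saturation; I_C ≈ 0.64 mA

Assume active: I_B = (1.9 − 0.7)/56 = 0.0214 mA, giving I_C = β·I_B = 4.29 mA.
But then V_CE = 6.6 − 4.29×10 = -36.3 V < V_CE(sat) = 0.2 V — impossible in the active region.
So the transistor is saturated. With V_CE = 0.2 V, I_C = (V_CC − 0.2)/R_C = 6.4/10 = 0.64 mA.
Check: β·I_B = 4.29 mA > I_C = 0.64 mA, confirming saturation.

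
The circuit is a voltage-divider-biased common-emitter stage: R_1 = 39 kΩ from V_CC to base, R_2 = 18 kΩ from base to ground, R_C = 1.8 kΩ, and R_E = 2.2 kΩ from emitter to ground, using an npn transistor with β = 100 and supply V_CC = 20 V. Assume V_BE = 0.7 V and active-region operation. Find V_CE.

V_CE ≈ 10 V

Thevenize the base divider: V_Th = V_CC·R_2/(R_1+R_2) = 20×18/57 = 6.32 V, R_Th = R_1‖R_2 = 12.3 kΩ.
Base-emitter loop: V_Th = I_B·R_Th + V_BE + (β+1)I_B·R_E, so I_B = (6.32 − 0.7) / (12.3 + 101×2.2) = 0.0239 mA.
I_C = β·I_B = 100×0.0239 = 2.39 mA, and I_E = (β+1)I_B = 2.42 mA.
V_CE = V_CC − I_C·R_C − I_E·R_E = 20 − 2.39×1.8 − 2.42×2.2 = 10.4 V.
V_CE = 10.4 V > 0.2 V confirms active-region operation.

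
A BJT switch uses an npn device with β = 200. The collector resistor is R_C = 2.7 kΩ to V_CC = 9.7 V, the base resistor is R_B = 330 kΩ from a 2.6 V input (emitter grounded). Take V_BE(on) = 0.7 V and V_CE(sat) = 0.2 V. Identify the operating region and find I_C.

active; I_C ≈ 1.2 mA

Assume active. Base-emitter loop: I_B = (V_BB − V_BE)/R_B = (2.6 − 0.7)/330 = 0.00576 mA.
I_C = β·I_B = 200×0.00576 = 1.15 mA.
V_CE = V_CC − I_C·R_C = 9.7 − 1.15×2.7 = 6.59 V > V_CE(sat), so the active-region assumption holds.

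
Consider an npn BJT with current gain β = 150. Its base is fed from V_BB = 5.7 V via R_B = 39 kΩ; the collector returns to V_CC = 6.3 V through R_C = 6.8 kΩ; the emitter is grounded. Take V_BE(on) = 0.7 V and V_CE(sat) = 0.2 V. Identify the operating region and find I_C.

Assume active: I_B = (5.7 − 0.7)/39 = 0.128 mA, giving I_C = β·I_B = 19.2 mA.
But then V_CE = 6.3 − 19.2×6.8 = -124 V < V_CE(sat) = 0.2 V — impossible in the active region.
So the transistor is saturated. With V_CE = 0.2 V, I_C = (V_CC − 0.2)/R_C = 6.1/6.8 = 0.897 mA.
Check: β·I_B = 19.2 mA > I_C = 0.897 mA, confirming saturation.

saturation; I_C ≈ 0.9 mA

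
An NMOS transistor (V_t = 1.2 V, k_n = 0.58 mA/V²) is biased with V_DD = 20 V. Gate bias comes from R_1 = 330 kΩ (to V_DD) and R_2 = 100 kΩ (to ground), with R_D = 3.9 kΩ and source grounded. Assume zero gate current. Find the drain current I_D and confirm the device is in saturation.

I_D ≈ 3.5 mA

V_G = V_DD·R_2/(R_1+R_2) = 20×100/430 = 4.65 V. With the source grounded, V_GS = V_G = 4.65 V.
Assume saturation: I_D = (k_n/2)(V_GS − V_t)² = (0.58/2)×(4.65 − 1.2)² = 0.29×3.45² = 3.45 mA.
V_DS = V_DD − I_D·R_D = 20 − 3.45×3.9 = 6.53 V.
Saturation requires V_DS ≥ V_GS − V_t = 3.45 V; 6.53 ≥ 3.45 ✓.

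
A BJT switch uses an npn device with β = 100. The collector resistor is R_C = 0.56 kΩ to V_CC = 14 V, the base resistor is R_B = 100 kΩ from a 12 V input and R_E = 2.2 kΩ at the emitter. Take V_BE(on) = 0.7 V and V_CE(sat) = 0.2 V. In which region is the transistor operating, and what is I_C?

Assume active. Base-emitter loop: I_B = (V_BB − V_BE)/(R_B + (β+1)R_E) = (12 − 0.7)/(100 + 101×2.2) = 0.0351 mA.
I_C = β·I_B = 100×0.0351 = 3.51 mA.
V_CE = V_CC − I_C·R_C − I_E·R_E = 14 − 3.51×0.56 − 3.54×2.2 = 4.24 V > V_CE(sat), so the active-region assumption holds.

active; I_C ≈ 3.5 mA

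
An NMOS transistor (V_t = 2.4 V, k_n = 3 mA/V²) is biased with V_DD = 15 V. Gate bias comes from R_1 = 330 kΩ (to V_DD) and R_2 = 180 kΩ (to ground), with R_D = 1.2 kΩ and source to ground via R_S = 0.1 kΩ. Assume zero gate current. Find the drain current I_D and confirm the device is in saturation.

V_G = V_DD·R_2/(R_1+R_2) = 15×180/510 = 5.29 V.
Assume saturation: I_D = (k_n/2)(V_GS − V_t)² with V_GS = V_G − I_D·R_S = 5.29 − 0.1·I_D.
Substituting gives 0.015·I_D² − 1.87·I_D + 12.6 = 0, with roots I_D = 7.13 or 117 mA.
The root I_D = 117 mA gives V_GS = -6.45 V ≤ V_t, so take I_D = 7.13 mA.
Then V_GS = 4.58 V and V_DS = V_DD − I_D(R_D+R_S) = 15 − 7.13×1.3 = 5.73 V.
Saturation requires V_DS ≥ V_GS − V_t = 2.18 V; 5.73 ≥ 2.18 ✓.

I_D ≈ 7.1 mA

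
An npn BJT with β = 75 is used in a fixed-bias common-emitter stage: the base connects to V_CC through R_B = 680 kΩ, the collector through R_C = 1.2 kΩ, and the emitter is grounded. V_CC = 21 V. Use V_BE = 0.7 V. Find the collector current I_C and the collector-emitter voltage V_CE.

Base loop: V_CC = I_B·R_B + V_BE, so I_B = (21 − 0.7)/680 kΩ = 0.0299 mA.
In the active region I_C = β·I_B = 75 × 0.0299 = 2.24 mA.
Collector loop: V_CE = V_CC − I_C·R_C = 21 − 2.24×1.2 = 18.3 V.
Since V_CE = 18.3 V > V_CE(sat) ≈ 0.2 V, the transistor is in the active region as assumed.

I_C ≈ 2.2 mA, V_CE ≈ 18 V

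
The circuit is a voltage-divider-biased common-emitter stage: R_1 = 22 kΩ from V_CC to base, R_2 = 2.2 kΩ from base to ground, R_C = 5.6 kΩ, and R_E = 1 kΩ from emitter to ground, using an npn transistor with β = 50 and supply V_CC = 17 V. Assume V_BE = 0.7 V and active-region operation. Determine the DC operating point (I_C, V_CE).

I_C ≈ 0.8 mA, V_CE ≈ 12 V

Thevenize the base divider: V_Th = V_CC·R_2/(R_1+R_2) = 17×2.2/24.2 = 1.55 V, R_Th = R_1‖R_2 = 2 kΩ.
Base-emitter loop: V_Th = I_B·R_Th + V_BE + (β+1)I_B·R_E, so I_B = (1.55 − 0.7) / (2 + 51×1) = 0.016 mA.
I_C = β·I_B = 50×0.016 = 0.798 mA, and I_E = (β+1)I_B = 0.814 mA.
V_CE = V_CC − I_C·R_C − I_E·R_E = 17 − 0.798×5.6 − 0.814×1 = 11.7 V.
V_CE = 11.7 V > 0.2 V confirms active-region operation.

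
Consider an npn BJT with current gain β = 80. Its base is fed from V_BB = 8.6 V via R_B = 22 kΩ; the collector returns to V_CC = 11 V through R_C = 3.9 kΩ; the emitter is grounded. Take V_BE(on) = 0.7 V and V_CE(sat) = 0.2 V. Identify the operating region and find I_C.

Assume active: I_B = (8.6 − 0.7)/22 = 0.359 mA, giving I_C = β·I_B = 28.7 mA.
But then V_CE = 11 − 28.7×3.9 = -101 V < V_CE(sat) = 0.2 V — impossible in the active region.
So the transistor is saturated. With V_CE = 0.2 V, I_C = (V_CC − 0.2)/R_C = 10.8/3.9 = 2.77 mA.
Check: β·I_B = 28.7 mA > I_C = 2.77 mA, confirming saturation.

saturation; I_C ≈ 2.8 mA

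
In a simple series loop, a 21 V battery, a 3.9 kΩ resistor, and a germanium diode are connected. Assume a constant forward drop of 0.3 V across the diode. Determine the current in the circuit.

I ≈ 5.3 mA

KVL around the loop: 21 = V_D + I·R = 0.3 + I × 3.9 kΩ.
So I = (21 − 0.3) / 3.9 kΩ = 20.7 / 3.9 = 5.31 mA.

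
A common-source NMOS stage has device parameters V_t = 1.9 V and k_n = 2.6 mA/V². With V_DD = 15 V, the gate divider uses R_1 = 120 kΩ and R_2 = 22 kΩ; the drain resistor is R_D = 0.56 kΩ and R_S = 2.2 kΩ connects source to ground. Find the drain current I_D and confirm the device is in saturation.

V_G = V_DD·R_2/(R_1+R_2) = 15×22/142 = 2.32 V.
Assume saturation: I_D = (k_n/2)(V_GS − V_t)² with V_GS = V_G − I_D·R_S = 2.32 − 2.2·I_D.
Substituting gives 6.29·I_D² − 3.42·I_D + 0.234 = 0, with roots I_D = 0.08 or 0.464 mA.
The root I_D = 0.464 mA gives V_GS = 1.3 V ≤ V_t, so take I_D = 0.08 mA.
Then V_GS = 2.15 V and V_DS = V_DD − I_D(R_D+R_S) = 15 − 0.08×2.76 = 14.8 V.
Saturation requires V_DS ≥ V_GS − V_t = 0.248 V; 14.8 ≥ 0.248 ✓.

I_D ≈ 0.08 mA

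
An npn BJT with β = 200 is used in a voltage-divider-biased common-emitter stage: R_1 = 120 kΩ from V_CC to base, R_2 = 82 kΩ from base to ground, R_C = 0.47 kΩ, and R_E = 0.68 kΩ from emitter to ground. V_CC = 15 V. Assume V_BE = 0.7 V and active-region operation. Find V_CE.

Thevenize the base divider: V_Th = V_CC·R_2/(R_1+R_2) = 15×82/202 = 6.09 V, R_Th = R_1‖R_2 = 48.7 kΩ.
Base-emitter loop: V_Th = I_B·R_Th + V_BE + (β+1)I_B·R_E, so I_B = (6.09 − 0.7) / (48.7 + 201×0.68) = 0.0291 mA.
I_C = β·I_B = 200×0.0291 = 5.81 mA, and I_E = (β+1)I_B = 5.84 mA.
V_CE = V_CC − I_C·R_C − I_E·R_E = 15 − 5.81×0.47 − 5.84×0.68 = 8.29 V.
V_CE = 8.29 V > 0.2 V confirms active-region operation.

V_CE ≈ 8.3 V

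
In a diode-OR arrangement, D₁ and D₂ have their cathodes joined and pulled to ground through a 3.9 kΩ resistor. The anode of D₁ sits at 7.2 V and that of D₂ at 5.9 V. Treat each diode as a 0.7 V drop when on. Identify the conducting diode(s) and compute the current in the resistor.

Only D₁ conducts; I_R ≈ 1.7 mA

Assume both conduct. Then node N would need to be at both 7.2−0.7 = 6.5 V and 5.9−0.7 = 5.2 V, which is impossible.
Assume only D₁ conducts: V_N = 7.2 − 0.7 = 6.5 V, so I_R = 6.5/3.9 = 1.67 mA.
Check D₂: its anode-to-cathode voltage is 5.9 − 6.5 = -0.6 V < 0.7 V, so it is off. The assumption is consistent.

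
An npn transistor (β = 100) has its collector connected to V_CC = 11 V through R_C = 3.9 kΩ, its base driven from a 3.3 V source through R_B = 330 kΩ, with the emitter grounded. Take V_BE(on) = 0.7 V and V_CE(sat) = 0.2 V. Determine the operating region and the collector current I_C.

active; I_C ≈ 0.79 mA

Assume active. Base-emitter loop: I_B = (V_BB − V_BE)/R_B = (3.3 − 0.7)/330 = 0.00788 mA.
I_C = β·I_B = 100×0.00788 = 0.788 mA.
V_CE = V_CC − I_C·R_C = 11 − 0.788×3.9 = 7.93 V > V_CE(sat), so the active-region assumption holds.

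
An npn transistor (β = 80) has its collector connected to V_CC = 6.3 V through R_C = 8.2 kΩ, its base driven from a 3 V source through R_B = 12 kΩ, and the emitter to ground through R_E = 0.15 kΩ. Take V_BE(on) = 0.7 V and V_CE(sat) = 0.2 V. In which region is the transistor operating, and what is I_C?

Assume active: I_B = (3 − 0.7)/(12 + 81×0.15) = 0.0952 mA, I_C = β·I_B = 7.62 mA.
Then V_CE = 6.3 − 7.62×8.2 − 7.71×0.15 = -57.3 V < 0.2 V — the active assumption fails.
Re-solve with V_CE = 0.2 V. KCL at the emitter: V_E/R_E = (V_BB−0.7−V_E)/R_B + (V_CC−0.2−V_E)/R_C, giving V_E = 0.136 V.
I_C = (V_CC − 0.2 − V_E)/R_C = (6.1 − 0.136)/8.2 = 0.727 mA.
Check: I_B = (2.3 − 0.136)/12 = 0.18 mA, and β·I_B = 14.4 mA > I_C, confirming saturation.

saturation; I_C ≈ 0.73 mA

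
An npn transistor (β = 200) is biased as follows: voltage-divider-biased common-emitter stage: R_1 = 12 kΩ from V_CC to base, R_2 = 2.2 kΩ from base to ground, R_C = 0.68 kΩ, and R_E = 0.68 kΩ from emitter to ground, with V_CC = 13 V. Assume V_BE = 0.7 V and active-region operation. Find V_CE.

V_CE ≈ 10 V

Thevenize the base divider: V_Th = V_CC·R_2/(R_1+R_2) = 13×2.2/14.2 = 2.01 V, R_Th = R_1‖R_2 = 1.86 kΩ.
Base-emitter loop: V_Th = I_B·R_Th + V_BE + (β+1)I_B·R_E, so I_B = (2.01 − 0.7) / (1.86 + 201×0.68) = 0.00949 mA.
I_C = β·I_B = 200×0.00949 = 1.9 mA, and I_E = (β+1)I_B = 1.91 mA.
V_CE = V_CC − I_C·R_C − I_E·R_E = 13 − 1.9×0.68 − 1.91×0.68 = 10.4 V.
V_CE = 10.4 V > 0.2 V confirms active-region operation.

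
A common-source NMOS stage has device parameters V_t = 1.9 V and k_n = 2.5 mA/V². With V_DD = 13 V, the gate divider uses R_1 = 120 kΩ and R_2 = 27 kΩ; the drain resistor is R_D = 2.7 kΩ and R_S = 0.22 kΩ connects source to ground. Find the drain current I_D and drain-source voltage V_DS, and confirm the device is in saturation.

V_G = V_DD·R_2/(R_1+R_2) = 13×27/147 = 2.39 V.
Assume saturation: I_D = (k_n/2)(V_GS − V_t)² with V_GS = V_G − I_D·R_S = 2.39 − 0.22·I_D.
Substituting gives 0.0605·I_D² − 1.27·I_D + 0.297 = 0, with roots I_D = 0.237 or 20.7 mA.
The root I_D = 20.7 mA gives V_GS = -2.17 V ≤ V_t, so take I_D = 0.237 mA.
Then V_GS = 2.34 V and V_DS = V_DD − I_D(R_D+R_S) = 13 − 0.237×2.92 = 12.3 V.
Saturation requires V_DS ≥ V_GS − V_t = 0.436 V; 12.3 ≥ 0.436 ✓.

I_D ≈ 0.24 mA, V_DS ≈ 12 V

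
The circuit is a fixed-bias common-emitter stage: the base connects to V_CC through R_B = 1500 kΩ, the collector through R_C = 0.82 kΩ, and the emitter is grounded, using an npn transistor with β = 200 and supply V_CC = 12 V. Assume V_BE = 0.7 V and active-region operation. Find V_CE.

Base loop: V_CC = I_B·R_B + V_BE, so I_B = (12 − 0.7)/1500 kΩ = 0.00753 mA.
In the active region I_C = β·I_B = 200 × 0.00753 = 1.51 mA.
Collector loop: V_CE = V_CC − I_C·R_C = 12 − 1.51×0.82 = 10.8 V.
Since V_CE = 10.8 V > V_CE(sat) ≈ 0.2 V, the transistor is in the active region as assumed.

V_CE ≈ 11 V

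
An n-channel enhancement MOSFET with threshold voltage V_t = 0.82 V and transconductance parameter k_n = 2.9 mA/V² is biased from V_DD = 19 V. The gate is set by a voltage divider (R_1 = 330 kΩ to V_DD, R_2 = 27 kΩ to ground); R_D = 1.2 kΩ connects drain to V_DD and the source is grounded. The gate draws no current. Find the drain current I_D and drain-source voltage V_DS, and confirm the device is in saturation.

I_D ≈ 0.55 mA, V_DS ≈ 18 V

V_G = V_DD·R_2/(R_1+R_2) = 19×27/357 = 1.44 V. With the source grounded, V_GS = V_G = 1.44 V.
Assume saturation: I_D = (k_n/2)(V_GS − V_t)² = (2.9/2)×(1.44 − 0.82)² = 1.45×0.617² = 0.552 mA.
V_DS = V_DD − I_D·R_D = 19 − 0.552×1.2 = 18.3 V.
Saturation requires V_DS ≥ V_GS − V_t = 0.617 V; 18.3 ≥ 0.617 ✓.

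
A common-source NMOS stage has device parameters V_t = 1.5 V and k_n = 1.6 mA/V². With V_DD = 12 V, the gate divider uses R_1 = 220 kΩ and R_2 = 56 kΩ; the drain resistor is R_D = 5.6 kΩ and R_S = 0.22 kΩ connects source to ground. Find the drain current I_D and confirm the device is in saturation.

V_G = V_DD·R_2/(R_1+R_2) = 12×56/276 = 2.43 V.
Assume saturation: I_D = (k_n/2)(V_GS − V_t)² with V_GS = V_G − I_D·R_S = 2.43 − 0.22·I_D.
Substituting gives 0.0387·I_D² − 1.33·I_D + 0.699 = 0, with roots I_D = 0.534 or 33.8 mA.
The root I_D = 33.8 mA gives V_GS = -5 V ≤ V_t, so take I_D = 0.534 mA.
Then V_GS = 2.32 V and V_DS = V_DD − I_D(R_D+R_S) = 12 − 0.534×5.82 = 8.89 V.
Saturation requires V_DS ≥ V_GS − V_t = 0.817 V; 8.89 ≥ 0.817 ✓.

I_D ≈ 0.53 mA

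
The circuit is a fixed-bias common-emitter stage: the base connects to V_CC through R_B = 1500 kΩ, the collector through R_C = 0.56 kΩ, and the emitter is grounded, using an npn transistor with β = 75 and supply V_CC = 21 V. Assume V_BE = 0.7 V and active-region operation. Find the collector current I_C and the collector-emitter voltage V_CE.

Base loop: V_CC = I_B·R_B + V_BE, so I_B = (21 − 0.7)/1500 kΩ = 0.0135 mA.
In the active region I_C = β·I_B = 75 × 0.0135 = 1.01 mA.
Collector loop: V_CE = V_CC − I_C·R_C = 21 − 1.01×0.56 = 20.4 V.
Since V_CE = 20.4 V > V_CE(sat) ≈ 0.2 V, the transistor is in the active region as assumed.

I_C ≈ 1 mA, V_CE ≈ 20 V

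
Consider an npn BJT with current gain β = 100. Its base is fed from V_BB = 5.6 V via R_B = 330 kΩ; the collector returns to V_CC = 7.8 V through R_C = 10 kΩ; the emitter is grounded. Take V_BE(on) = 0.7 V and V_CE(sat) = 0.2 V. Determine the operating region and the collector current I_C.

saturation; I_C ≈ 0.76 mA

Assume active: I_B = (5.6 − 0.7)/330 = 0.0148 mA, giving I_C = β·I_B = 1.48 mA.
But then V_CE = 7.8 − 1.48×10 = -7.05 V < V_CE(sat) = 0.2 V — impossible in the active region.
So the transistor is saturated. With V_CE = 0.2 V, I_C = (V_CC − 0.2)/R_C = 7.6/10 = 0.76 mA.
Check: β·I_B = 1.48 mA > I_C = 0.76 mA, confirming saturation.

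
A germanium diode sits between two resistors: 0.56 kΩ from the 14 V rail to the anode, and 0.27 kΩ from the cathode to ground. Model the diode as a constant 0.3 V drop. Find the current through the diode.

The two resistors are in series with the diode, so KVL gives 14 = I·0.56 + 0.3 + I·0.27.
I = (14 − 0.3) / (0.56 + 0.27) kΩ = 13.7 / 0.83 = 16.5 mA.

I ≈ 17 mA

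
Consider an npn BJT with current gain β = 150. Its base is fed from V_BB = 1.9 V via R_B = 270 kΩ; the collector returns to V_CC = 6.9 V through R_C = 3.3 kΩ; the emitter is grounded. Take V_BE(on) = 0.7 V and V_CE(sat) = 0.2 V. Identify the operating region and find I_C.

Assume active. Base-emitter loop: I_B = (V_BB − V_BE)/R_B = (1.9 − 0.7)/270 = 0.00444 mA.
I_C = β·I_B = 150×0.00444 = 0.667 mA.
V_CE = V_CC − I_C·R_C = 6.9 − 0.667×3.3 = 4.7 V > V_CE(sat), so the active-region assumption holds.

active; I_C ≈ 0.67 mA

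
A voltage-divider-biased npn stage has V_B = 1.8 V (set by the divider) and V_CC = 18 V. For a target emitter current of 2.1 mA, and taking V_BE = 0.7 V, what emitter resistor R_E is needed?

V_E = V_B − V_BE = 1.8 − 0.7 = 1.1 V.
R_E = V_E / I_E = 1.1 / 2.1 = 0.524 kΩ.

R_E ≈ 0.52 kΩ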